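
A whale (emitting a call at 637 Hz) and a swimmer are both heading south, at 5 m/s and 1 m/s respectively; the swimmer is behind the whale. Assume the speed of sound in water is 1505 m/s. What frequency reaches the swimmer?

635 Hz

The swimmer is behind, so the whale is moving away from it while the swimmer is moving toward the whale.
Both move, so f' = f · (v + v_o)/(v + v_s).
f' = 637 × (1505 + 1)/(1505 + 5) = 637 × 1506/1510 ≈ 635 Hz.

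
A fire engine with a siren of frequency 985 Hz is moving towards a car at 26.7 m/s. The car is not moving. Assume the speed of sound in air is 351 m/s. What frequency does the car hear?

Only the source moves, toward the listener, so f' = f · v/(v − v_s).
f' = 985 × 351/(351 − 26.7) = 985 × 351/324.3 ≈ 1066 Hz.

1066 Hz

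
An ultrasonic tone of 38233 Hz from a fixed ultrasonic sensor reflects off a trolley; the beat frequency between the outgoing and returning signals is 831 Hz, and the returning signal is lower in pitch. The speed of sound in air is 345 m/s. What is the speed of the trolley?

Double Doppler shift off a moving reflector: f₂ = f₀ · (v + u)/(v − u) (u > 0 toward emitter).
Returning signal is lower, so f₂ = f₀ − Δf = 38233 − 831 = 37402 Hz.
Rearranging, u = v · (f₂ − f₀)/(f₂ + f₀) = 345 × -831/75635 ≈ -3.8 m/s.
So the trolley is moving at 3.8 m/s away from the emitter.

3.8 m/s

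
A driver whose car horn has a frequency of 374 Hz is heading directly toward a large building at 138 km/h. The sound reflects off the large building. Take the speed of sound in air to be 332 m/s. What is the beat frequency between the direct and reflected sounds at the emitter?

138 km/h = 38.33 m/s.
The large building receives the sound from a moving source: f₁ = f₀ · v/(v − v_e) = 374 × 332/293.67 ≈ 422.8 Hz.
On the return leg the driver is a moving observer: f₂ = f₁ · (v + v_e)/v = 422.8 × 370.33/332 ≈ 471.6 Hz.
Beat against the emitted tone: |f₂ − f₀| = 2v_e·f₀/(v − v_e) = 2 × 38.33 × 374/293.67 ≈ 98 Hz.

98 Hz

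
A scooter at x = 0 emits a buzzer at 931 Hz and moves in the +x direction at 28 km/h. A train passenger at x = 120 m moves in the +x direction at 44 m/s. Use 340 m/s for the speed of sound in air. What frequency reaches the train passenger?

829 Hz

28 km/h = 7.778 m/s.
The observer lies on the +x side, so the source is heading toward the observer and the observer is heading away from the source.
With source approaching and observer receding, f' = f · (v − v_o)/(v − v_s).
f' = 931 × (340 − 44)/(340 − 7.778) = 931 × 296/332.22 ≈ 829 Hz.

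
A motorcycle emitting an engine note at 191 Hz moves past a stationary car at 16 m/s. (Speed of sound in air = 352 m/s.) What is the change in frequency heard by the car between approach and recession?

Approaching: f₁ = f · v/(v − v_s) = 191 × 352/336 ≈ 200.1 Hz.
Receding: f₂ = f · v/(v + v_s) = 191 × 352/368 ≈ 182.7 Hz.
Drop: f₁ − f₂ = 2f·v·v_s/(v² − v_s²) = 2 × 191 × 352 × 16/(352² − 16²) ≈ 17.4 Hz.

17.4 Hz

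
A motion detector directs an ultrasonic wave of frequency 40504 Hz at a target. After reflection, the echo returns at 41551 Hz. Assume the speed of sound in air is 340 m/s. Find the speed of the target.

Double Doppler shift off a moving reflector: f₂ = f₀ · (v + u)/(v − u) (u > 0 toward emitter).
Rearranging, u = v · (f₂ − f₀)/(f₂ + f₀) = 340 × 1047/82055 ≈ 4.3 m/s.
So the target is moving at 4.3 m/s toward the emitter.

4.3 m/s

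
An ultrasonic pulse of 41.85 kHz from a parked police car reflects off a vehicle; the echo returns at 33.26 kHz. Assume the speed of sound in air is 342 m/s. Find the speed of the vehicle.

Double Doppler shift off a moving reflector: f₂ = f₀ · (v + u)/(v − u) (u > 0 toward emitter).
Rearranging, u = v · (f₂ − f₀)/(f₂ + f₀) = 342 × -8.59/75.11 ≈ -39 m/s.
So the vehicle is moving at 39 m/s away from the emitter.

39 m/s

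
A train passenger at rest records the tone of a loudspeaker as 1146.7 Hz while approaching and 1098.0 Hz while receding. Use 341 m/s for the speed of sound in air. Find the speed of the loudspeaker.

f₁/f₂ = (v + v_s)/(v − v_s), so v_s = v · (f₁ − f₂)/(f₁ + f₂).
v_s = 341 × (1146.7 − 1098.0)/(1146.7 + 1098.0) = 341 × 48.7/2244.7 ≈ 7.4 m/s.

7.4 m/s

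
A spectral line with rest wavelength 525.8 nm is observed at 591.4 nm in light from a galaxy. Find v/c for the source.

λ'/λ₀ = 1.1248 > 1 (redshift), so the source is receding.
λ'/λ₀ = √((1 + β)/(1 − β)) for a receding source ⇒ β = (r² − 1)/(r² + 1) with r = λ'/λ₀.
β = (1.2651 − 1)/(1.2651 + 1) ≈ 0.117.

0.117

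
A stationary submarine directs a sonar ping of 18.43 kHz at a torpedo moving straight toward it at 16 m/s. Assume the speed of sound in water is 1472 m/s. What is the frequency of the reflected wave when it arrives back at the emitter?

At the torpedo (a moving observer), f₁ = f₀ · (v + u)/v = 18.43 × 1488/1472 ≈ 18.63 kHz.
On reflection it acts as a source moving toward the stationary detector: f₂ = f₁ · v/(v − u) = 18.63 × 1472/1456 ≈ 18.84 kHz.

18.84 kHz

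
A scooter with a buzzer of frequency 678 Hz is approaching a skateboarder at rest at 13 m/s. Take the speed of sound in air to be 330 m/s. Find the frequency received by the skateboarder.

706 Hz

Only the source moves, toward the listener, so f' = f · v/(v − v_s).
f' = 678 × 330/(330 − 13) = 678 × 330/317 ≈ 706 Hz.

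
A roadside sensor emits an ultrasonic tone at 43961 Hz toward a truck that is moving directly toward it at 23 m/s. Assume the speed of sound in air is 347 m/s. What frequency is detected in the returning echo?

50202 Hz

The truck first receives the wave as a moving observer: f₁ = f₀ · (v + u)/v = 43961 × (347 + 23)/347 ≈ 46875 Hz.
The reflection then acts as a moving source: f₂ = f₁ · v/(v − u) ≈ 50202 Hz.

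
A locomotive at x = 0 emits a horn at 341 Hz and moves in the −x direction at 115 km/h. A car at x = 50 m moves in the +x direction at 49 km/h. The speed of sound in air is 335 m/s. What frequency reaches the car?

115 km/h = 31.94 m/s; 49 km/h = 13.61 m/s.
The observer lies on the +x side, so the source is heading away from the observer and the observer is heading away from the source.
General Doppler shift: f' = f · (v − v_o)/(v + v_s).
f' = 341 × (335 − 13.61)/(335 + 31.94) = 341 × 321.39/366.94 ≈ 299 Hz.

299 Hz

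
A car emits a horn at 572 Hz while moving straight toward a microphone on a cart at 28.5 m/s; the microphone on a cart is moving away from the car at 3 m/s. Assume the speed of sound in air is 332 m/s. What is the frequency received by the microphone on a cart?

Both move, so f' = f · (v − v_o)/(v − v_s).
f' = 572 × (332 − 3)/(332 − 28.5) = 572 × 329/303.5 ≈ 620 Hz.

620 Hz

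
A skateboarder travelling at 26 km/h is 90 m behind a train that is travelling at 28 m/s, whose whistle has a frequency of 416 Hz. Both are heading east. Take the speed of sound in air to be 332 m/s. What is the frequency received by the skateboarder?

392 Hz

26 km/h = 7.222 m/s.
The skateboarder is behind, so the train is moving away from it while the skateboarder is moving toward the train.
General Doppler shift: f' = f · (v + v_o)/(v + v_s).
f' = 416 × (332 + 7.222)/(332 + 28) = 416 × 339.22/360 ≈ 392 Hz.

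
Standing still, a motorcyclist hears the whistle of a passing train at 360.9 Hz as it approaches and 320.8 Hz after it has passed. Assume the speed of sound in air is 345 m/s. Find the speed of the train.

f₁/f₂ = (v + v_s)/(v − v_s), so v_s = v · (f₁ − f₂)/(f₁ + f₂).
v_s = 345 × (360.9 − 320.8)/(360.9 + 320.8) = 345 × 40.1/681.7 ≈ 20.3 m/s.

20.3 m/s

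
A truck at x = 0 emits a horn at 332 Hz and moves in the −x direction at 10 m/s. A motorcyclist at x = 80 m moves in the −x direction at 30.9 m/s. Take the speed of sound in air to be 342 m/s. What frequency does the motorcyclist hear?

The observer lies on the +x side, so the source is heading away from the observer and the observer is heading toward the source.
General Doppler shift: f' = f · (v + v_o)/(v + v_s).
f' = 332 × (342 + 30.9)/(342 + 10) = 332 × 372.9/352 ≈ 352 Hz.

352 Hz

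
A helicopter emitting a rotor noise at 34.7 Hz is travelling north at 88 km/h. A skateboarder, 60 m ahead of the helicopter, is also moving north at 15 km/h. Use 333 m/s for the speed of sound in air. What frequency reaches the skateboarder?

88 km/h = 24.44 m/s; 15 km/h = 4.167 m/s.
The skateboarder is ahead, so the helicopter is moving toward it while the skateboarder is moving away from the helicopter.
Both move, so f' = f · (v − v_o)/(v − v_s).
f' = 34.7 × (333 − 4.167)/(333 − 24.44) = 34.7 × 328.83/308.56 ≈ 37.0 Hz.

37.0 Hz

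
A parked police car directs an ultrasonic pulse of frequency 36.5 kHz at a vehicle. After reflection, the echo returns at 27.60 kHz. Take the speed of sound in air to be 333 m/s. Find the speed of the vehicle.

Double Doppler shift off a moving reflector: f₂ = f₀ · (v + u)/(v − u) (u > 0 toward emitter).
Rearranging, u = v · (f₂ − f₀)/(f₂ + f₀) = 333 × -8.90/64.10 ≈ -46 m/s.
So the vehicle is moving at 46 m/s away from the emitter.

46 m/s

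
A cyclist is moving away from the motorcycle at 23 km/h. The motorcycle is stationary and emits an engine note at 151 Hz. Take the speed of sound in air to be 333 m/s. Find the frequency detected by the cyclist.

23 km/h = 6.389 m/s.
Moving observer, stationary source: f' = f · (v − v_o)/v.
f' = 151 × (333 − 6.389)/333 = 151 × 326.61/333 ≈ 148 Hz.

148 Hz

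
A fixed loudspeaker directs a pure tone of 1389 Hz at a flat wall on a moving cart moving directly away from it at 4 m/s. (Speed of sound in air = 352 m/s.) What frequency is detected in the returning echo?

1358 Hz

The flat wall on a moving cart first receives the wave as a moving observer: f₁ = f₀ · (v − u)/v = 1389 × (352 − 4)/352 ≈ 1373 Hz.
The reflection then acts as a moving source: f₂ = f₁ · v/(v + u) ≈ 1358 Hz.
Equivalently f₂ = f₀ · (v − u)/(v + u).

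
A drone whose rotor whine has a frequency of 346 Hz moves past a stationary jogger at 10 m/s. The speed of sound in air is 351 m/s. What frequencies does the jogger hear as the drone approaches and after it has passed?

Approaching: f₁ = f · v/(v − v_s) = 346 × 351/341 ≈ 356 Hz.
Receding: f₂ = f · v/(v + v_s) = 346 × 351/361 ≈ 336 Hz.

356 Hz approaching; 336 Hz receding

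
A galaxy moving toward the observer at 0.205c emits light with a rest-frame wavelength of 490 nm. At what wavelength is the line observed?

398.0 nm

Relativistic Doppler for wavelength: λ' = λ₀ · √((1 − β)/(1 + β)).
λ' = 490 × √(0.7950/1.2050) = 490 × 0.81225 ≈ 398.0 nm.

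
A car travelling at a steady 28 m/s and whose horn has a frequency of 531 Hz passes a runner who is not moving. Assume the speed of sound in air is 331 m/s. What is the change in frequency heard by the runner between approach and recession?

Approaching: f₁ = f · v/(v − v_s) = 531 × 331/303 ≈ 580.1 Hz.
Receding: f₂ = f · v/(v + v_s) = 531 × 331/359 ≈ 489.6 Hz.
Drop: f₁ − f₂ = 2f·v·v_s/(v² − v_s²) = 2 × 531 × 331 × 28/(331² − 28²) ≈ 90.5 Hz.

90.5 Hz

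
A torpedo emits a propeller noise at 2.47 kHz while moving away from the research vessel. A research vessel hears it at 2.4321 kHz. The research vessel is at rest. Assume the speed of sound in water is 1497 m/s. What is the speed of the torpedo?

f' = f · v/(v + v_s) ⇒ v_s = v · |1 − f/f'|.
v_s = 1497 × |1 − 2.47/2.4321| = 1497 × 0.01558 ≈ 23.3 m/s.

23.3 m/s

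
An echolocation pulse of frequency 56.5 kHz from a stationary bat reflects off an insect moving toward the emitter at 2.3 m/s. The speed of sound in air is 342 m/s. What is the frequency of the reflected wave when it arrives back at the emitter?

The insect first receives the wave as a moving observer: f₁ = f₀ · (v + u)/v = 56.5 × (342 + 2.3)/342 ≈ 56.9 kHz.
On reflection it acts as a source moving toward the stationary detector: f₂ = f₁ · v/(v − u) = 56.9 × 342/339.7 ≈ 57.3 kHz.

57.3 kHz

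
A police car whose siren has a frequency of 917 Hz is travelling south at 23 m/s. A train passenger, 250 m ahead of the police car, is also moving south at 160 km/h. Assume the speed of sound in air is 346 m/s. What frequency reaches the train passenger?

160 km/h = 44.44 m/s.
The train passenger is ahead, so the police car is moving toward it while the train passenger is moving away from the police car.
General Doppler shift: f' = f · (v − v_o)/(v − v_s).
f' = 917 × (346 − 44.44)/(346 − 23) = 917 × 301.56/323 ≈ 856 Hz.

856 Hz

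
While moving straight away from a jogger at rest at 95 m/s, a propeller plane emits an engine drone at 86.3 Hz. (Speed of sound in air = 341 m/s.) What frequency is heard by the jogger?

With the source moving away from a stationary observer, f' = f · v/(v + v_s).
f' = 86.3 × 341/(341 + 95) = 86.3 × 341/436 ≈ 67 Hz.

67 Hz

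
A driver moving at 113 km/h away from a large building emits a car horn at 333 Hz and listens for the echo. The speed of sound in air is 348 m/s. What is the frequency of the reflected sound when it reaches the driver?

113 km/h = 31.39 m/s.
The large building receives the sound from a moving source: f₁ = f₀ · v/(v + v_e) = 333 × 348/379.39 ≈ 305 Hz.
On the return leg the driver is a moving observer: f₂ = f₁ · (v − v_e)/v = 305 × 316.61/348 ≈ 278 Hz.
Equivalently f₂ = f₀ · (v − v_e)/(v + v_e).

278 Hz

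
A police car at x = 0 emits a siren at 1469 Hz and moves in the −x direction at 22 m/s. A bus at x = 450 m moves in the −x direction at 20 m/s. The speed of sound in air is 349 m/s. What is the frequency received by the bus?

The observer lies on the +x side, so the source is heading away from the observer and the observer is heading toward the source.
General Doppler shift: f' = f · (v + v_o)/(v + v_s).
f' = 1469 × (349 + 20)/(349 + 22) = 1469 × 369/371 ≈ 1461 Hz.

1461 Hz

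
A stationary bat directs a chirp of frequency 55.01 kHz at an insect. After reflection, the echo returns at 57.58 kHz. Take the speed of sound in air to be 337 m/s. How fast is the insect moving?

7.7 m/s

Double Doppler shift off a moving reflector: f₂ = f₀ · (v + u)/(v − u) (u > 0 toward emitter).
Rearranging, u = v · (f₂ − f₀)/(f₂ + f₀) = 337 × 2.57/112.59 ≈ 7.7 m/s.
So the insect is moving at 7.7 m/s toward the emitter.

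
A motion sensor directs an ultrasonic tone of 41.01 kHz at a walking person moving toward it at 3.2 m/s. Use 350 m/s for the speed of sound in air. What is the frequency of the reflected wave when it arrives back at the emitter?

41.8 kHz

The walking person first receives the wave as a moving observer: f₁ = f₀ · (v + u)/v = 41.01 × (350 + 3.2)/350 ≈ 41.4 kHz.
On reflection it acts as a source moving toward the stationary detector: f₂ = f₁ · v/(v − u) = 41.4 × 350/346.8 ≈ 41.8 kHz.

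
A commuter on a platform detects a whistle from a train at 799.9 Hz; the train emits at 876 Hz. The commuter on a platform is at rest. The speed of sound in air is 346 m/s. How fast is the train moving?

33 m/s

f' < f, so the train is receding.
f' = f · v/(v + v_s) ⇒ v_s = v · |1 − f/f'|.
v_s = 346 × |1 − 876/799.9| = 346 × 0.09514 ≈ 33 m/s.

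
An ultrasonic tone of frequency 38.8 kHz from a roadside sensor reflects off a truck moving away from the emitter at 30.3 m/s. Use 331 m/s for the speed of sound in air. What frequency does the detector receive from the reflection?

At the truck (a moving observer), f₁ = f₀ · (v − u)/v = 38.8 × 300.7/331 ≈ 35.2 kHz.
On reflection it acts as a source moving away from the stationary detector: f₂ = f₁ · v/(v + u) = 35.2 × 331/361.3 ≈ 32.3 kHz.

32.3 kHz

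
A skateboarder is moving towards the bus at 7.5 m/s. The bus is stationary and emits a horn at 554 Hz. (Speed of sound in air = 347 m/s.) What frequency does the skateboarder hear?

566 Hz

Only the observer moves, toward the source, so f' = f · (v + v_o)/v.
f' = 554 × (347 + 7.5)/347 = 554 × 354.5/347 ≈ 566 Hz.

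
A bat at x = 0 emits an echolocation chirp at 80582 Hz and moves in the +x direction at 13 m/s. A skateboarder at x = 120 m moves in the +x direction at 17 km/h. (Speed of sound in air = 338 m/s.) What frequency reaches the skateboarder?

17 km/h = 4.722 m/s.
The observer lies on the +x side, so the source is heading toward the observer and the observer is heading away from the source.
Both move, so f' = f · (v − v_o)/(v − v_s).
f' = 80582 × (338 − 4.722)/(338 − 13) = 80582 × 333.28/325 ≈ 82634 Hz.

82634 Hz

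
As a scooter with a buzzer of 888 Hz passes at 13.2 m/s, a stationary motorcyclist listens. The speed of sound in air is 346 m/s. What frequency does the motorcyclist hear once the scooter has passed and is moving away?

855 Hz

Receding: f₂ = f · v/(v + v_s) = 888 × 346/359.2 ≈ 855 Hz.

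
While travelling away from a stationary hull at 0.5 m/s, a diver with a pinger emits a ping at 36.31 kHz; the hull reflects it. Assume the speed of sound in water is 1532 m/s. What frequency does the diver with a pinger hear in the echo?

36.3 kHz

The hull receives the sound from a moving source: f₁ = f₀ · v/(v + v_e) = 36.31 × 1532/1532.5 ≈ 36.3 kHz.
On the return leg the diver with a pinger is a moving observer: f₂ = f₁ · (v − v_e)/v = 36.3 × 1531.5/1532 ≈ 36.3 kHz.
Equivalently f₂ = f₀ · (v − v_e)/(v + v_e).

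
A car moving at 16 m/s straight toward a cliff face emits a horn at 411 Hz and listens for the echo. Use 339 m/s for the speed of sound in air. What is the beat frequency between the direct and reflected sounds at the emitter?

40.7 Hz

The cliff face receives the sound from a moving source: f₁ = f₀ · v/(v − v_e) = 411 × 339/323 ≈ 431.4 Hz.
On the return leg the car is a moving observer: f₂ = f₁ · (v + v_e)/v = 431.4 × 355/339 ≈ 451.7 Hz.
Beat against the emitted tone: |f₂ − f₀| = 2v_e·f₀/(v − v_e) = 2 × 16 × 411/323 ≈ 40.7 Hz.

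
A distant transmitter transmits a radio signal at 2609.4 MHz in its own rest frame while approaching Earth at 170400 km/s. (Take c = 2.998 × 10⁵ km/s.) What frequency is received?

β = v/c = 170400/299800 = 0.5684.
Relativistic Doppler for frequency: f' = f₀ · √((1 + β)/(1 − β)).
f' = 2609.4 × √(1.5684/0.4316) = 2609.4 × 1.90623 ≈ 4974.1 MHz.

4974.1 MHz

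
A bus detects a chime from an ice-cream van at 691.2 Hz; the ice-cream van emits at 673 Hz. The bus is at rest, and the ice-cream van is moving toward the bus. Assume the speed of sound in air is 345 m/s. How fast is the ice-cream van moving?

9.1 m/s

f' = f · v/(v − v_s) ⇒ v_s = v · |1 − f/f'|.
v_s = 345 × |1 − 673/691.2| = 345 × 0.02633 ≈ 9.1 m/s.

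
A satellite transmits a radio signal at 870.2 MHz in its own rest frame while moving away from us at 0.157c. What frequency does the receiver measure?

Relativistic Doppler for frequency: f' = f₀ · √((1 − β)/(1 + β)).
f' = 870.2 × √(0.8430/1.1570) = 870.2 × 0.85359 ≈ 742.8 MHz.

742.8 MHz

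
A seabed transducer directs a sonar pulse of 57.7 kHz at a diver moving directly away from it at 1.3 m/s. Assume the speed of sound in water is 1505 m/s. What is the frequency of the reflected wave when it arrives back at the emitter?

The diver first receives the wave as a moving observer: f₁ = f₀ · (v − u)/v = 57.7 × (1505 − 1.3)/1505 ≈ 57.7 kHz.
On reflection it acts as a source moving away from the stationary detector: f₂ = f₁ · v/(v + u) = 57.7 × 1505/1506.3 ≈ 57.6 kHz.

57.6 kHz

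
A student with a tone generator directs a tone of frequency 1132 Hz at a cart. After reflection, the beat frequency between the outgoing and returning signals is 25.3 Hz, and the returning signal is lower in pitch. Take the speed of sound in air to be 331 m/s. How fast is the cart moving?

Double Doppler shift off a moving reflector: f₂ = f₀ · (v + u)/(v − u) (u > 0 toward emitter).
Returning signal is lower, so f₂ = f₀ − Δf = 1132 − 25.3 = 1106.7 Hz.
Rearranging, u = v · (f₂ − f₀)/(f₂ + f₀) = 331 × -25.3/2238.7 ≈ -3.7 m/s.
So the cart is moving at 3.7 m/s away from the emitter.

3.7 m/s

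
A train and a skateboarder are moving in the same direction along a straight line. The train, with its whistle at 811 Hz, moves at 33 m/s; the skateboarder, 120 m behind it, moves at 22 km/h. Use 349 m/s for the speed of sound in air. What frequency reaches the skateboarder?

754 Hz

22 km/h = 6.111 m/s.
The skateboarder is behind, so the train is moving away from it while the skateboarder is moving toward the train.
General Doppler shift: f' = f · (v + v_o)/(v + v_s).
f' = 811 × (349 + 6.111)/(349 + 33) = 811 × 355.11/382 ≈ 754 Hz.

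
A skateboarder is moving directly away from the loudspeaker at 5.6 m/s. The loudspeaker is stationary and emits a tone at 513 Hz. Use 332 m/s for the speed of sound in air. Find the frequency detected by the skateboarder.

Moving observer, stationary source: f' = f · (v − v_o)/v.
f' = 513 × (332 − 5.6)/332 = 513 × 326.4/332 ≈ 504 Hz.

504 Hz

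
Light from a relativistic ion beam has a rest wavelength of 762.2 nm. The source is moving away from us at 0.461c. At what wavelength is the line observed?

1254.9 nm

Relativistic Doppler for wavelength: λ' = λ₀ · √((1 + β)/(1 − β)).
λ' = 762.2 × √(1.4610/0.5390) = 762.2 × 1.64638 ≈ 1254.9 nm.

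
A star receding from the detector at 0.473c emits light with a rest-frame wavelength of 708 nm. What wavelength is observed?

Relativistic Doppler for wavelength: λ' = λ₀ · √((1 + β)/(1 − β)).
λ' = 708 × √(1.4730/0.5270) = 708 × 1.67185 ≈ 1183.7 nm.

1183.7 nm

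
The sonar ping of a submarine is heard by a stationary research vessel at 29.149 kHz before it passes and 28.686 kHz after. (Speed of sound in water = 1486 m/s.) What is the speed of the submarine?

f₁/f₂ = (v + v_s)/(v − v_s), so v_s = v · (f₁ − f₂)/(f₁ + f₂).
v_s = 1486 × (29.149 − 28.686)/(29.149 + 28.686) = 1486 × 0.463/57.835 ≈ 11.9 m/s.

11.9 m/s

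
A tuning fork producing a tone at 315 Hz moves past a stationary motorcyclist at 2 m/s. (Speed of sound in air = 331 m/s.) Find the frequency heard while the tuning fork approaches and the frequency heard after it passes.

Approaching: f₁ = f · v/(v − v_s) = 315 × 331/329 ≈ 317 Hz.
Receding: f₂ = f · v/(v + v_s) = 315 × 331/333 ≈ 313 Hz.

317 Hz approaching; 313 Hz receding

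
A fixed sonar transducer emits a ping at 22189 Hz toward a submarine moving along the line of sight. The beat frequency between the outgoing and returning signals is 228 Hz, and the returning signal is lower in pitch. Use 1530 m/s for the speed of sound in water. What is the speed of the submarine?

7.9 m/s

Double Doppler shift off a moving reflector: f₂ = f₀ · (v + u)/(v − u) (u > 0 toward emitter).
Returning signal is lower, so f₂ = f₀ − Δf = 22189 − 228 = 21961 Hz.
Rearranging, u = v · (f₂ − f₀)/(f₂ + f₀) = 1530 × -228/44150 ≈ -7.9 m/s.
So the submarine is moving at 7.9 m/s away from the emitter.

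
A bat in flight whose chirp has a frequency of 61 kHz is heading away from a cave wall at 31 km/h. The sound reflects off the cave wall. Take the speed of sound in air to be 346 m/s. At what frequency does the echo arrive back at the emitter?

58.0 kHz

31 km/h = 8.611 m/s.
The cave wall receives the sound from a moving source: f₁ = f₀ · v/(v + v_e) = 61 × 346/354.61 ≈ 59.5 kHz.
On the return leg the bat in flight is a moving observer: f₂ = f₁ · (v − v_e)/v = 59.5 × 337.39/346 ≈ 58.0 kHz.
Equivalently f₂ = f₀ · (v − v_e)/(v + v_e).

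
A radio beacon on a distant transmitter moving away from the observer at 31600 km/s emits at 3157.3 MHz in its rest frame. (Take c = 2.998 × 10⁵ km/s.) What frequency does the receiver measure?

2840.3 MHz

β = v/c = 31600/299800 = 0.1054.
Relativistic Doppler for frequency: f' = f₀ · √((1 − β)/(1 + β)).
f' = 3157.3 × √(0.8946/1.1054) = 3157.3 × 0.89961 ≈ 2840.3 MHz.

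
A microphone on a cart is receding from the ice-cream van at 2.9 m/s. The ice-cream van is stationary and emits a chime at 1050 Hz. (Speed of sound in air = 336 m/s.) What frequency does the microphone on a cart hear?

Moving observer, stationary source: f' = f · (v − v_o)/v.
f' = 1050 × (336 − 2.9)/336 = 1050 × 333.1/336 ≈ 1041 Hz.

1041 Hz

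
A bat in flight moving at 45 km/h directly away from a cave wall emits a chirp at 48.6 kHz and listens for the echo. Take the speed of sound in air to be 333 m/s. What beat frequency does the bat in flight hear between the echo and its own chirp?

45 km/h = 12.5 m/s.
The cave wall receives the sound from a moving source: f₁ = f₀ · v/(v + v_e) = 48.6 × 333/345.5 ≈ 46.84 kHz.
On the return leg the bat in flight is a moving observer: f₂ = f₁ · (v − v_e)/v = 46.84 × 320.5/333 ≈ 45.08 kHz.
Beat against the emitted tone (with f₀ = 48600 Hz): |f₂ − f₀| = 2v_e·f₀/(v + v_e) = 2 × 12.5 × 48600/345.5 ≈ 3517 Hz.

3517 Hz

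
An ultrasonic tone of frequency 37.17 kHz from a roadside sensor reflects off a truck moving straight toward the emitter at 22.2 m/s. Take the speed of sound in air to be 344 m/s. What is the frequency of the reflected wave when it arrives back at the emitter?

42.3 kHz

The truck first receives the wave as a moving observer: f₁ = f₀ · (v + u)/v = 37.17 × (344 + 22.2)/344 ≈ 39.6 kHz.
The reflection then acts as a moving source: f₂ = f₁ · v/(v − u) ≈ 42.3 kHz.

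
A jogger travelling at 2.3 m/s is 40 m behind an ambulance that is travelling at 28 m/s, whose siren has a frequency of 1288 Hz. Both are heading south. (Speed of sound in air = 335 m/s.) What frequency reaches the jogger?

1197 Hz

The jogger is behind, so the ambulance is moving away from it while the jogger is moving toward the ambulance.
Both move, so f' = f · (v + v_o)/(v + v_s).
f' = 1288 × (335 + 2.3)/(335 + 28) = 1288 × 337.3/363 ≈ 1197 Hz.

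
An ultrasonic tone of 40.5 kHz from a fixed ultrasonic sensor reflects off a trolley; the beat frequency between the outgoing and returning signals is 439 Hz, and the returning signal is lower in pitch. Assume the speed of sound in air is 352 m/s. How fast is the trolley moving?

1.92 m/s

Double Doppler shift off a moving reflector: f₂ = f₀ · (v + u)/(v − u) (u > 0 toward emitter).
Returning signal is lower, so f₂ = f₀ − Δf = 40500 − 439 = 40061 Hz.
Rearranging, u = v · (f₂ − f₀)/(f₂ + f₀) = 352 × -439/80561 ≈ -1.92 m/s.
So the trolley is moving at 1.92 m/s away from the emitter.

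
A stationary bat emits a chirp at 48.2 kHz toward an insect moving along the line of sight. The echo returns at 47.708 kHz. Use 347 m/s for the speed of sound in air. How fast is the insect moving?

Double Doppler shift off a moving reflector: f₂ = f₀ · (v + u)/(v − u) (u > 0 toward emitter).
Rearranging, u = v · (f₂ − f₀)/(f₂ + f₀) = 347 × -0.492/95.908 ≈ -1.78 m/s.
So the insect is moving at 1.78 m/s away from the emitter.

1.78 m/s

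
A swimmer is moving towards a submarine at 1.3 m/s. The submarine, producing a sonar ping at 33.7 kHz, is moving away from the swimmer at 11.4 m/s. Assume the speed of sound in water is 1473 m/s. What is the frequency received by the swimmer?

33.5 kHz

With source receding and observer approaching, f' = f · (v + v_o)/(v + v_s).
f' = 33.7 × (1473 + 1.3)/(1473 + 11.4) = 33.7 × 1474.3/1484.4 ≈ 33.5 kHz.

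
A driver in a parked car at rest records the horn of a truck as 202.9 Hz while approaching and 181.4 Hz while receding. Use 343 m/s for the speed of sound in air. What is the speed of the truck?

f₁/f₂ = (v + v_s)/(v − v_s), so v_s = v · (f₁ − f₂)/(f₁ + f₂).
v_s = 343 × (202.9 − 181.4)/(202.9 + 181.4) = 343 × 21.5/384.3 ≈ 19.2 m/s.

19.2 m/s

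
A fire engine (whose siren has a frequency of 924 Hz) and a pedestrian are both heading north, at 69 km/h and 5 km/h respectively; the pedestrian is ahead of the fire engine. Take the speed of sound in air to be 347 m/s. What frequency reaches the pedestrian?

974 Hz

69 km/h = 19.17 m/s; 5 km/h = 1.389 m/s.
The pedestrian is ahead, so the fire engine is moving toward it while the pedestrian is moving away from the fire engine.
General Doppler shift: f' = f · (v − v_o)/(v − v_s).
f' = 924 × (347 − 1.389)/(347 − 19.17) = 924 × 345.61/327.83 ≈ 974 Hz.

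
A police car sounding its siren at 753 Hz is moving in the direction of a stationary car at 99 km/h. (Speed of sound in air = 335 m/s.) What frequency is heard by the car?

99 km/h = 27.5 m/s.
Only the source moves, toward the listener, so f' = f · v/(v − v_s).
f' = 753 × 335/(335 − 27.5) = 753 × 335/307.5 ≈ 820 Hz.

820 Hz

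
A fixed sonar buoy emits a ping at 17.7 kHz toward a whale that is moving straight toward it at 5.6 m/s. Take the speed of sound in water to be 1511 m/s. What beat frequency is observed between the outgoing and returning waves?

At the whale (a moving observer), f₁ = f₀ · (v + u)/v = 17.7 × 1516.6/1511 ≈ 17.7656 kHz.
On reflection it acts as a source moving toward the stationary detector: f₂ = f₁ · v/(v − u) = 17.7656 × 1511/1505.4 ≈ 17.8317 kHz.
Beat frequency (with f₀ = 17700 Hz): |f₂ − f₀| = 2u·f₀/(v − u) = 2 × 5.6 × 17700/1505.4 ≈ 132 Hz.

132 Hz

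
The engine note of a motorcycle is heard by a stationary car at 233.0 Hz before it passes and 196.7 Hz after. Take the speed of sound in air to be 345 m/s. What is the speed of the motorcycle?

29 m/s

f₁/f₂ = (v + v_s)/(v − v_s), so v_s = v · (f₁ − f₂)/(f₁ + f₂).
v_s = 345 × (233.0 − 196.7)/(233.0 + 196.7) = 345 × 36.3/429.7 ≈ 29 m/s.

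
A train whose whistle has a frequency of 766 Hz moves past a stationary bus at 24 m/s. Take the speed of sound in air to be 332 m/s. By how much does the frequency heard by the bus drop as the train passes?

111 Hz

Approaching: f₁ = f · v/(v − v_s) = 766 × 332/308 ≈ 826 Hz.
Receding: f₂ = f · v/(v + v_s) = 766 × 332/356 ≈ 714 Hz.
Drop: f₁ − f₂ = 2f·v·v_s/(v² − v_s²) = 2 × 766 × 332 × 24/(332² − 24²) ≈ 111 Hz.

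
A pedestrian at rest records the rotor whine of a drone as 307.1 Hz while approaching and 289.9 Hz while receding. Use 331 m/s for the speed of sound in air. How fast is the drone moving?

9.5 m/s

f₁/f₂ = (v + v_s)/(v − v_s), so v_s = v · (f₁ − f₂)/(f₁ + f₂).
v_s = 331 × (307.1 − 289.9)/(307.1 + 289.9) = 331 × 17.2/597.0 ≈ 9.5 m/s.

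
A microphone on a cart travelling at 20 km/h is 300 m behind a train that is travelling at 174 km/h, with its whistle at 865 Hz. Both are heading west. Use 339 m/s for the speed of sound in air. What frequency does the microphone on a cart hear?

769 Hz

174 km/h = 48.33 m/s; 20 km/h = 5.556 m/s.
The microphone on a cart is behind, so the train is moving away from it while the microphone on a cart is moving toward the train.
General Doppler shift: f' = f · (v + v_o)/(v + v_s).
f' = 865 × (339 + 5.556)/(339 + 48.33) = 865 × 344.56/387.33 ≈ 769 Hz.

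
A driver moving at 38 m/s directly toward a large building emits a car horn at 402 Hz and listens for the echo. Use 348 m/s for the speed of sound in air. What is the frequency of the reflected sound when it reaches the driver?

The large building receives the sound from a moving source: f₁ = f₀ · v/(v − v_e) = 402 × 348/310 ≈ 451 Hz.
On the return leg the driver is a moving observer: f₂ = f₁ · (v + v_e)/v = 451 × 386/348 ≈ 501 Hz.
Equivalently f₂ = f₀ · (v + v_e)/(v − v_e).

501 Hz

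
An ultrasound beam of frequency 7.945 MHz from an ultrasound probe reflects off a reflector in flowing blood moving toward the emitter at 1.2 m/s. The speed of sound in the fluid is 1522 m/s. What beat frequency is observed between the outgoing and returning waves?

12538 Hz

The reflector in flowing blood first receives the wave as a moving observer: f₁ = f₀ · (v + u)/v = 7.945 × (1522 + 1.2)/1522 ≈ 7.95126 MHz.
On reflection it acts as a source moving toward the stationary detector: f₂ = f₁ · v/(v − u) = 7.95126 × 1522/1520.8 ≈ 7.95754 MHz.
Beat frequency (with f₀ = 7945000 Hz): |f₂ − f₀| = 2u·f₀/(v − u) = 2 × 1.2 × 7945000/1520.8 ≈ 12538 Hz.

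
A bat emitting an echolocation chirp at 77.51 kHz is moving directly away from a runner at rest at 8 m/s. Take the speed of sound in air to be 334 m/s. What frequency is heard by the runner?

With the source moving away from a stationary observer, f' = f · v/(v + v_s).
f' = 77.51 × 334/(334 + 8) = 77.51 × 334/342 ≈ 75.7 kHz.

75.7 kHz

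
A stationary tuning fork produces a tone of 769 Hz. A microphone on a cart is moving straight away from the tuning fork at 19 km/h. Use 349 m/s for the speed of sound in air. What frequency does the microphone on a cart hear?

19 km/h = 5.278 m/s.
Moving observer, stationary source: f' = f · (v − v_o)/v.
f' = 769 × (349 − 5.278)/349 = 769 × 343.72/349 ≈ 757 Hz.

757 Hz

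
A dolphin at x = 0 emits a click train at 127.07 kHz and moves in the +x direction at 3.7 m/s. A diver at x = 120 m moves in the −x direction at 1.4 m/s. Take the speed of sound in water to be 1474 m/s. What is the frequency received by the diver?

127.5 kHz

The observer lies on the +x side, so the source is heading toward the observer and the observer is heading toward the source.
With source approaching and observer approaching, f' = f · (v + v_o)/(v − v_s).
f' = 127.07 × (1474 + 1.4)/(1474 − 3.7) = 127.07 × 1475.4/1470.3 ≈ 127.5 kHz.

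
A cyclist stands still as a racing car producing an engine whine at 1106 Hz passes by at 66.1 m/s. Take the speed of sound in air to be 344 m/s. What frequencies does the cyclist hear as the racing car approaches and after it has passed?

Approaching: f₁ = f · v/(v − v_s) = 1106 × 344/277.9 ≈ 1369 Hz.
Receding: f₂ = f · v/(v + v_s) = 1106 × 344/410.1 ≈ 928 Hz.

1369 Hz approaching; 928 Hz receding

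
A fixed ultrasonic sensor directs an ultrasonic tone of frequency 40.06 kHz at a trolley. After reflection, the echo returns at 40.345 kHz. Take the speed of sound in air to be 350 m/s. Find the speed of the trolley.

Double Doppler shift off a moving reflector: f₂ = f₀ · (v + u)/(v − u) (u > 0 toward emitter).
Rearranging, u = v · (f₂ − f₀)/(f₂ + f₀) = 350 × 0.285/80.405 ≈ 1.24 m/s.
So the trolley is moving at 1.24 m/s toward the emitter.

1.24 m/s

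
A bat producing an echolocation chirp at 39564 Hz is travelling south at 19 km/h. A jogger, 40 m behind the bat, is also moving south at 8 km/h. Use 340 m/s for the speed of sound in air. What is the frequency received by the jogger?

39214 Hz

19 km/h = 5.278 m/s; 8 km/h = 2.222 m/s.
The jogger is behind, so the bat is moving away from it while the jogger is moving toward the bat.
General Doppler shift: f' = f · (v + v_o)/(v + v_s).
f' = 39564 × (340 + 2.222)/(340 + 5.278) = 39564 × 342.22/345.28 ≈ 39214 Hz.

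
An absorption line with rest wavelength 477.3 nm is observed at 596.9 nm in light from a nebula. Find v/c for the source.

0.220c

λ'/λ₀ = 1.2506 > 1 (redshift), so the source is receding.
λ'/λ₀ = √((1 + β)/(1 − β)) for a receding source ⇒ β = (r² − 1)/(r² + 1) with r = λ'/λ₀.
β = (1.5639 − 1)/(1.5639 + 1) ≈ 0.220.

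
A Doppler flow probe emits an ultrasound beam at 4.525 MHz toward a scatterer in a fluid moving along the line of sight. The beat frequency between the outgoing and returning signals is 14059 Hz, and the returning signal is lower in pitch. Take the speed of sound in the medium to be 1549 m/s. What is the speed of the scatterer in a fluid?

Double Doppler shift off a moving reflector: f₂ = f₀ · (v + u)/(v − u) (u > 0 toward emitter).
Returning signal is lower, so f₂ = f₀ − Δf = 4525000 − 14059 = 4510941 Hz.
Rearranging, u = v · (f₂ − f₀)/(f₂ + f₀) = 1549 × -14059/9035941 ≈ -2.41 m/s.
So the scatterer in a fluid is moving at 2.41 m/s away from the emitter.

2.41 m/s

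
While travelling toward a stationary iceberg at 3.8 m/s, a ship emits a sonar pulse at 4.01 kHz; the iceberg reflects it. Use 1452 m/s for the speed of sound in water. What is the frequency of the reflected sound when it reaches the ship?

4.03 kHz

The iceberg receives the sound from a moving source: f₁ = f₀ · v/(v − v_e) = 4.01 × 1452/1448.2 ≈ 4.02 kHz.
On the return leg the ship is a moving observer: f₂ = f₁ · (v + v_e)/v = 4.02 × 1455.8/1452 ≈ 4.03 kHz.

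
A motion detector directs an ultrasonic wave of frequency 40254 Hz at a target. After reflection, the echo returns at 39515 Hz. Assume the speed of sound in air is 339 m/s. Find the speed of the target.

Double Doppler shift off a moving reflector: f₂ = f₀ · (v + u)/(v − u) (u > 0 toward emitter).
Rearranging, u = v · (f₂ − f₀)/(f₂ + f₀) = 339 × -739/79769 ≈ -3.1 m/s.
So the target is moving at 3.1 m/s away from the emitter.

3.1 m/s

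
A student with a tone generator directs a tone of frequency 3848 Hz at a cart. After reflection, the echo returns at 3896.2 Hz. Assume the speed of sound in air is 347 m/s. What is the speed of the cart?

2.16 m/s

Double Doppler shift off a moving reflector: f₂ = f₀ · (v + u)/(v − u) (u > 0 toward emitter).
Rearranging, u = v · (f₂ − f₀)/(f₂ + f₀) = 347 × 48.2/7744.2 ≈ 2.16 m/s.
So the cart is moving at 2.16 m/s toward the emitter.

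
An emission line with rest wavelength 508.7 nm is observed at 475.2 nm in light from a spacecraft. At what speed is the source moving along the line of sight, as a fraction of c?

0.068

λ'/λ₀ = 0.9341 < 1 (blueshift), so the source is approaching.
λ'/λ₀ = √((1 − β)/(1 + β)) for an approaching source ⇒ β = (1 − r²)/(1 + r²) with r = λ'/λ₀.
β = (1 − 0.8726)/(1 + 0.8726) ≈ 0.068.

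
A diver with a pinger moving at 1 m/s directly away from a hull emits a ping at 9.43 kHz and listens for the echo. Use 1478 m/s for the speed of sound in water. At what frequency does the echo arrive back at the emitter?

9.42 kHz

The hull receives the sound from a moving source: f₁ = f₀ · v/(v + v_e) = 9.43 × 1478/1479 ≈ 9.42 kHz.
On the return leg the diver with a pinger is a moving observer: f₂ = f₁ · (v − v_e)/v = 9.42 × 1477/1478 ≈ 9.42 kHz.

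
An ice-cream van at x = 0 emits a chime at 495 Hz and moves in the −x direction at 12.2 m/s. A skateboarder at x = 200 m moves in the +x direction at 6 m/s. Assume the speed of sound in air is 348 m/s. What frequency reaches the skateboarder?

The observer lies on the +x side, so the source is heading away from the observer and the observer is heading away from the source.
With source receding and observer receding, f' = f · (v − v_o)/(v + v_s).
f' = 495 × (348 − 6)/(348 + 12.2) = 495 × 342/360.2 ≈ 470 Hz.

470 Hz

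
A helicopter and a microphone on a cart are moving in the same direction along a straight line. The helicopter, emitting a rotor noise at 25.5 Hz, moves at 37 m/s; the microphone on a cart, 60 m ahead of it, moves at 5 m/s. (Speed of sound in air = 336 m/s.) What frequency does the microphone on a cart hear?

28.2 Hz

The microphone on a cart is ahead, so the helicopter is moving toward it while the microphone on a cart is moving away from the helicopter.
Both move, so f' = f · (v − v_o)/(v − v_s).
f' = 25.5 × (336 − 5)/(336 − 37) = 25.5 × 331/299 ≈ 28.2 Hz.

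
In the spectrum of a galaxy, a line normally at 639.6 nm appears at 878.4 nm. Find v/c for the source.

0.307c

λ'/λ₀ = 1.3734 > 1 (redshift), so the source is receding.
λ'/λ₀ = √((1 + β)/(1 − β)) for a receding source ⇒ β = (r² − 1)/(r² + 1) with r = λ'/λ₀.
β = (1.8861 − 1)/(1.8861 + 1) ≈ 0.307.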